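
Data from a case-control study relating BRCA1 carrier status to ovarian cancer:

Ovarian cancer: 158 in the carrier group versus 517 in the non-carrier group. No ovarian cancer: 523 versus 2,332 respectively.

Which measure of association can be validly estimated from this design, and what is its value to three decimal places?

1.363

From the description: a = 158, b = 523, c = 517, d = 2332.
This is a case-control study: participants were sampled on outcome status, so risks in the source population cannot be estimated directly — relative risk is not valid here. The odds ratio is the appropriate measure.
OR = (a·d)/(b·c) = (158 × 2332) / (523 × 517) = 368456 / 270391 = 1.36268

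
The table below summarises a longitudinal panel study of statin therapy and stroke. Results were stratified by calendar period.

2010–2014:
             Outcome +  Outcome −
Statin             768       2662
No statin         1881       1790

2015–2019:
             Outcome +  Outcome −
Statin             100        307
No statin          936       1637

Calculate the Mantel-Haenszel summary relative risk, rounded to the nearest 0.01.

RR_MH = Σ(aᵢ·n₀ᵢ/nᵢ) / Σ(cᵢ·n₁ᵢ/nᵢ), with n₁ᵢ = aᵢ+bᵢ (exposed), n₀ᵢ = cᵢ+dᵢ (unexposed), nᵢ = n₁ᵢ+n₀ᵢ.
Stratum 1 (2010–2014): n₁ = 3430, n₀ = 3671, n = 7101; a·n₀/n = 768·3671/7101 = 397.0325; c·n₁/n = 1881·3430/7101 = 908.5805
Stratum 2 (2015–2019): n₁ = 407, n₀ = 2573, n = 2980; a·n₀/n = 100·2573/2980 = 86.3423; c·n₁/n = 936·407/2980 = 127.8362
RR_MH = (397.0325 + 86.3423) / (908.5805 + 127.8362) = 483.3748 / 1036.4167 = 0.46639

0.47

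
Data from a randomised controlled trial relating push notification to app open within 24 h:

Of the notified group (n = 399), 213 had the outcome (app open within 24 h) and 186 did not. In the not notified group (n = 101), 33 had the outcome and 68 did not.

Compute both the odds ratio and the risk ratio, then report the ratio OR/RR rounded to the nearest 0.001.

1.444

From the description: a = 213, b = 186, c = 33, d = 68.
OR = (213·68)/(186·33) = 14484/6138 = 2.35973
Risk in exposed = 213/399 = 0.53383; risk in unexposed = 33/101 = 0.32673; RR = 1.63386
OR/RR = 2.35973 / 1.63386 = 1.44427
The outcome is not rare, so the OR lies further from 1 than the RR.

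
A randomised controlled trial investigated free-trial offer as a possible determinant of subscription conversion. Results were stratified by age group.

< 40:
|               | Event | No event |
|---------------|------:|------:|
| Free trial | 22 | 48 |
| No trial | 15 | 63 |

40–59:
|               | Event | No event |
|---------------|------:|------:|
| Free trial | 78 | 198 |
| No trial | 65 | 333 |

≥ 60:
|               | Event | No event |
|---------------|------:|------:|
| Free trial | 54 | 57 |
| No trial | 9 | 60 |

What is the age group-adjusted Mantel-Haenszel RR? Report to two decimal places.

2.00

RR_MH = Σ(aᵢ·n₀ᵢ/nᵢ) / Σ(cᵢ·n₁ᵢ/nᵢ), with n₁ᵢ = aᵢ+bᵢ (exposed), n₀ᵢ = cᵢ+dᵢ (unexposed), nᵢ = n₁ᵢ+n₀ᵢ.
Stratum 1 (< 40): n₁ = 70, n₀ = 78, n = 148; a·n₀/n = 22·78/148 = 11.5946; c·n₁/n = 15·70/148 = 7.0946
Stratum 2 (40–59): n₁ = 276, n₀ = 398, n = 674; a·n₀/n = 78·398/674 = 46.0593; c·n₁/n = 65·276/674 = 26.6172
Stratum 3 (≥ 60): n₁ = 111, n₀ = 69, n = 180; a·n₀/n = 54·69/180 = 20.7000; c·n₁/n = 9·111/180 = 5.5500
RR_MH = (11.5946 + 46.0593 + 20.7000) / (7.0946 + 26.6172 + 5.5500) = 78.3539 / 39.2618 = 1.99568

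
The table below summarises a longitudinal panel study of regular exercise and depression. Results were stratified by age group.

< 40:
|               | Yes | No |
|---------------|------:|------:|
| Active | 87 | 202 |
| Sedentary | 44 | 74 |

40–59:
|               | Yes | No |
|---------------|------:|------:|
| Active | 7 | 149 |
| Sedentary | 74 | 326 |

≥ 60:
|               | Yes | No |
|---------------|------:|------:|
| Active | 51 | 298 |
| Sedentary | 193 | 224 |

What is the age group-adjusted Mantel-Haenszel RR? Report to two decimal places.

0.41

RR_MH = Σ(aᵢ·n₀ᵢ/nᵢ) / Σ(cᵢ·n₁ᵢ/nᵢ), with n₁ᵢ = aᵢ+bᵢ (exposed), n₀ᵢ = cᵢ+dᵢ (unexposed), nᵢ = n₁ᵢ+n₀ᵢ.
Stratum 1 (< 40): n₁ = 289, n₀ = 118, n = 407; a·n₀/n = 87·118/407 = 25.2236; c·n₁/n = 44·289/407 = 31.2432
Stratum 2 (40–59): n₁ = 156, n₀ = 400, n = 556; a·n₀/n = 7·400/556 = 5.0360; c·n₁/n = 74·156/556 = 20.7626
Stratum 3 (≥ 60): n₁ = 349, n₀ = 417, n = 766; a·n₀/n = 51·417/766 = 27.7637; c·n₁/n = 193·349/766 = 87.9334
RR_MH = (25.2236 + 5.0360 + 27.7637) / (31.2432 + 20.7626 + 87.9334) = 58.0233 / 139.9393 = 0.41463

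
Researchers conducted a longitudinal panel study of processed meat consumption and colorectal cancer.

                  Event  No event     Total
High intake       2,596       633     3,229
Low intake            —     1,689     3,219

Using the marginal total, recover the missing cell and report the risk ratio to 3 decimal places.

1.691

The missing cell is in the unexposed row: 3219 − 1689 = 1530.
So a = 2596, b = 633, c = 1530, d = 1689.
RR = [a/(a+b)] / [c/(c+d)] = (2596/3229) / (1530/3219) = 0.80396/0.47530 = 1.69148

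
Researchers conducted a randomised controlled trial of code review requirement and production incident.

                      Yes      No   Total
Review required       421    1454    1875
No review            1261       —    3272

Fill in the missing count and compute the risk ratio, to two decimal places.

The missing cell is in the unexposed row: 3272 − 1261 = 2011.
So a = 421, b = 1454, c = 1261, d = 2011.
RR = [a/(a+b)] / [c/(c+d)] = (421/1875) / (1261/3272) = 0.22453/0.38539 = 0.58261

0.58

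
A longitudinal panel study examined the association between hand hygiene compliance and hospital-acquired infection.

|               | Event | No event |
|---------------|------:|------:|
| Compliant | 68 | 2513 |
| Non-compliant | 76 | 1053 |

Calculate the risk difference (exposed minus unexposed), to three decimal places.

Cells: a = 68, b = 2513, c = 76, d = 1053.
Risk in exposed = 68/2581 = 0.026346; risk in unexposed = 76/1129 = 0.067316.
Risk difference = 0.026346 − 0.067316 = -0.040970

-0.041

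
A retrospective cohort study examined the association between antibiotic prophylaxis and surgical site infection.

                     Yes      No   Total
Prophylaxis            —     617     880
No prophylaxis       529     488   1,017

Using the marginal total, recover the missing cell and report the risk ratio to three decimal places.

0.575

The missing cell is in the exposed row: 880 − 617 = 263.
So a = 263, b = 617, c = 529, d = 488.
RR = [a/(a+b)] / [c/(c+d)] = (263/880) / (529/1017) = 0.29886/0.52016 = 0.57456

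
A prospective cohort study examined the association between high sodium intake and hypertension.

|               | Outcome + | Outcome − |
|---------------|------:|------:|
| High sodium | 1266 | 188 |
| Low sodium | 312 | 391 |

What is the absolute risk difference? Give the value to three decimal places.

0.427

Cells: a = 1266, b = 188, c = 312, d = 391.
Risk in exposed = 1266/1454 = 0.870702; risk in unexposed = 312/703 = 0.443812.
Risk difference = 0.870702 − 0.443812 = 0.426889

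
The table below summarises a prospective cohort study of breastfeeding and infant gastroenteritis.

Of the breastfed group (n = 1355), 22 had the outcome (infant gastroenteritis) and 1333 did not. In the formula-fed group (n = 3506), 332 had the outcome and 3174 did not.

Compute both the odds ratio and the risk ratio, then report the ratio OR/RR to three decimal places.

0.920

From the description: a = 22, b = 1333, c = 332, d = 3174.
OR = (22·3174)/(1333·332) = 69828/442556 = 0.15778
Risk in exposed = 22/1355 = 0.01624; risk in unexposed = 332/3506 = 0.09469; RR = 0.17146
OR/RR = 0.15778 / 0.17146 = 0.92025
The outcome is rare in both groups, so OR ≈ RR (ratio near 1).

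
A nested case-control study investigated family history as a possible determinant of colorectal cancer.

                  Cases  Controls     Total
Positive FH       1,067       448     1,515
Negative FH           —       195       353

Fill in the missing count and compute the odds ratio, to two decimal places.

The missing cell is in the unexposed row: 353 − 195 = 158.
So a = 1067, b = 448, c = 158, d = 195.
OR = (a·d)/(b·c) = (1067 × 195) / (448 × 158) = 208065 / 70784 = 2.93944

2.94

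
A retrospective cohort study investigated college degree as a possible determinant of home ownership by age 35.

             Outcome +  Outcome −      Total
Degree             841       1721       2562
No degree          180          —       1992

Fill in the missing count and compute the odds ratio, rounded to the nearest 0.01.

4.92

The missing cell is in the unexposed row: 1992 − 180 = 1812.
So a = 841, b = 1721, c = 180, d = 1812.
OR = (a·d)/(b·c) = (841 × 1812) / (1721 × 180) = 1523892 / 309780 = 4.91927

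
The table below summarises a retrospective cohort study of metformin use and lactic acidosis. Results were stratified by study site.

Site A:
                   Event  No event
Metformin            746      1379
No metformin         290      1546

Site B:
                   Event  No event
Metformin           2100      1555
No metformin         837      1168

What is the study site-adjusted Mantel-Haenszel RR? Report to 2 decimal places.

RR_MH = Σ(aᵢ·n₀ᵢ/nᵢ) / Σ(cᵢ·n₁ᵢ/nᵢ), with n₁ᵢ = aᵢ+bᵢ (exposed), n₀ᵢ = cᵢ+dᵢ (unexposed), nᵢ = n₁ᵢ+n₀ᵢ.
Stratum 1 (Site A): n₁ = 2125, n₀ = 1836, n = 3961; a·n₀/n = 746·1836/3961 = 345.7854; c·n₁/n = 290·2125/3961 = 155.5794
Stratum 2 (Site B): n₁ = 3655, n₀ = 2005, n = 5660; a·n₀/n = 2100·2005/5660 = 743.9046; c·n₁/n = 837·3655/5660 = 540.5009
RR_MH = (345.7854 + 743.9046) / (155.5794 + 540.5009) = 1089.6900 / 696.0803 = 1.56547

1.57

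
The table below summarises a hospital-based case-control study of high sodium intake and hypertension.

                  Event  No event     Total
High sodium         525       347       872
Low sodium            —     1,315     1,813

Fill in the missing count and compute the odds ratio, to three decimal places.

The missing cell is in the unexposed row: 1813 − 1315 = 498.
So a = 525, b = 347, c = 498, d = 1315.
OR = (a·d)/(b·c) = (525 × 1315) / (347 × 498) = 690375 / 172806 = 3.99509

3.995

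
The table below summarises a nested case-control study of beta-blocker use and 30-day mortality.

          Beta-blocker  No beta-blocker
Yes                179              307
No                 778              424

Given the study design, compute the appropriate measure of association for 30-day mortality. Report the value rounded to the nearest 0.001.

0.318

Reading the table with exposure as columns: a = 179 (Beta-blocker, case), b = 778 (Beta-blocker, non-case), c = 307 (No beta-blocker, case), d = 424.
This is a nested case-control study: participants were sampled on outcome status, so risks in the source population cannot be estimated directly — relative risk is not valid here. The odds ratio is the appropriate measure.
OR = (a·d)/(b·c) = (179 × 424) / (778 × 307) = 75896 / 238846 = 0.31776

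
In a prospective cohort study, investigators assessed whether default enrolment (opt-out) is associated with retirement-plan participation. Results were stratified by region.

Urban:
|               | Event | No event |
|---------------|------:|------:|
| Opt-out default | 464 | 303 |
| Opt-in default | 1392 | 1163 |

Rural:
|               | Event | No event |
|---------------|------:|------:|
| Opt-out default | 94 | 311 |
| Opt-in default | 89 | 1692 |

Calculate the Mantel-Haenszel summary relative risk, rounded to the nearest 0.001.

1.283

RR_MH = Σ(aᵢ·n₀ᵢ/nᵢ) / Σ(cᵢ·n₁ᵢ/nᵢ), with n₁ᵢ = aᵢ+bᵢ (exposed), n₀ᵢ = cᵢ+dᵢ (unexposed), nᵢ = n₁ᵢ+n₀ᵢ.
Stratum 1 (Urban): n₁ = 767, n₀ = 2555, n = 3322; a·n₀/n = 464·2555/3322 = 356.8694; c·n₁/n = 1392·767/3322 = 321.3919
Stratum 2 (Rural): n₁ = 405, n₀ = 1781, n = 2186; a·n₀/n = 94·1781/2186 = 76.5846; c·n₁/n = 89·405/2186 = 16.4890
RR_MH = (356.8694 + 76.5846) / (321.3919 + 16.4890) = 433.4540 / 337.8810 = 1.28286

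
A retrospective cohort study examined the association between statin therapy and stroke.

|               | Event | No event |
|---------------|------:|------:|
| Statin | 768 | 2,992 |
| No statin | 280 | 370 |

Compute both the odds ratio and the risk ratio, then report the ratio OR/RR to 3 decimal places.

0.715

Cells: a = 768, b = 2992, c = 280, d = 370.
OR = (768·370)/(2992·280) = 284160/837760 = 0.33919
Risk in exposed = 768/3760 = 0.20426; risk in unexposed = 280/650 = 0.43077; RR = 0.47416
OR/RR = 0.33919 / 0.47416 = 0.71534
The outcome is not rare, so the OR lies further from 1 than the RR.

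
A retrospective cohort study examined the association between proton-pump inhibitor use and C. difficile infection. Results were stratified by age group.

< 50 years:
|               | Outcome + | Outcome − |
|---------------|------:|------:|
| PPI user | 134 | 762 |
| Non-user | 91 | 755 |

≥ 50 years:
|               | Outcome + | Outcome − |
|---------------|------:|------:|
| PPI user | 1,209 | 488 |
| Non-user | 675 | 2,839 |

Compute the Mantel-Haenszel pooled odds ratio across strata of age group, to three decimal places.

6.958

OR_MH = Σ(aᵢdᵢ/nᵢ) / Σ(bᵢcᵢ/nᵢ), where nᵢ is the stratum total.
Stratum 1 (< 50 years): n = 1742; a·d/n = 134·755/1742 = 58.0769; b·c/n = 762·91/1742 = 39.8060
Stratum 2 (≥ 50 years): n = 5211; a·d/n = 1209·2839/5211 = 658.6742; b·c/n = 488·675/5211 = 63.2124
OR_MH = (58.0769 + 658.6742) / (39.8060 + 63.2124) = 716.7511 / 103.0184 = 6.95751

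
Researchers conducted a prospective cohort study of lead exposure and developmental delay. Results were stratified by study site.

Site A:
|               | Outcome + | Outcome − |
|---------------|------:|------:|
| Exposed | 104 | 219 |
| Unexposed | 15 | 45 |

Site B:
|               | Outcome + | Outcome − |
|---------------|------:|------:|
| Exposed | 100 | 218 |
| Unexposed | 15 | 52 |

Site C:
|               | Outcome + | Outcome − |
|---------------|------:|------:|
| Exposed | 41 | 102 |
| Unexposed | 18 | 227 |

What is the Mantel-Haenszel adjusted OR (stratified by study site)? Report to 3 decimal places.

2.280

OR_MH = Σ(aᵢdᵢ/nᵢ) / Σ(bᵢcᵢ/nᵢ), where nᵢ is the stratum total.
Stratum 1 (Site A): n = 383; a·d/n = 104·45/383 = 12.2193; b·c/n = 219·15/383 = 8.5770
Stratum 2 (Site B): n = 385; a·d/n = 100·52/385 = 13.5065; b·c/n = 218·15/385 = 8.4935
Stratum 3 (Site C): n = 388; a·d/n = 41·227/388 = 23.9871; b·c/n = 102·18/388 = 4.7320
OR_MH = (12.2193 + 13.5065 + 23.9871) / (8.5770 + 8.4935 + 4.7320) = 49.7129 / 21.8025 = 2.28015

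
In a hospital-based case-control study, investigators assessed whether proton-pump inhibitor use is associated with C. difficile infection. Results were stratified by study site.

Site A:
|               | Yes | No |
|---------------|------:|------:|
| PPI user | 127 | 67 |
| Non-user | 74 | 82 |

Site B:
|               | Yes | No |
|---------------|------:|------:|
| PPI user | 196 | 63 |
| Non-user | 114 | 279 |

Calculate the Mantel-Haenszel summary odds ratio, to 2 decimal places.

OR_MH = Σ(aᵢdᵢ/nᵢ) / Σ(bᵢcᵢ/nᵢ), where nᵢ is the stratum total.
Stratum 1 (Site A): n = 350; a·d/n = 127·82/350 = 29.7543; b·c/n = 67·74/350 = 14.1657
Stratum 2 (Site B): n = 652; a·d/n = 196·279/652 = 83.8712; b·c/n = 63·114/652 = 11.0153
OR_MH = (29.7543 + 83.8712) / (14.1657 + 11.0153) = 113.6255 / 25.1811 = 4.51234

4.51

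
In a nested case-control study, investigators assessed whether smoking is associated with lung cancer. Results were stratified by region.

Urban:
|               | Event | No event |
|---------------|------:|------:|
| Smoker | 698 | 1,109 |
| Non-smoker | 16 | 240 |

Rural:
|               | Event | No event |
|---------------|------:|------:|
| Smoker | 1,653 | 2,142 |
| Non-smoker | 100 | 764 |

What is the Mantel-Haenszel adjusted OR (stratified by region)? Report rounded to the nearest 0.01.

OR_MH = Σ(aᵢdᵢ/nᵢ) / Σ(bᵢcᵢ/nᵢ), where nᵢ is the stratum total.
Stratum 1 (Urban): n = 2063; a·d/n = 698·240/2063 = 81.2021; b·c/n = 1109·16/2063 = 8.6011
Stratum 2 (Rural): n = 4659; a·d/n = 1653·764/4659 = 271.0650; b·c/n = 2142·100/4659 = 45.9755
OR_MH = (81.2021 + 271.0650) / (8.6011 + 45.9755) = 352.2672 / 54.5766 = 6.45455

6.45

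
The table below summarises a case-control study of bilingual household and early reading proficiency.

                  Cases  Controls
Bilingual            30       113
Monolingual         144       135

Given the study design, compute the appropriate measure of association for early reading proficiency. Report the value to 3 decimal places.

Cells: a = 30, b = 113, c = 144, d = 135.
This is a case-control study: participants were sampled on outcome status, so risks in the source population cannot be estimated directly — relative risk is not valid here. The odds ratio is the appropriate measure.
OR = (a·d)/(b·c) = (30 × 135) / (113 × 144) = 4050 / 16272 = 0.24889

0.249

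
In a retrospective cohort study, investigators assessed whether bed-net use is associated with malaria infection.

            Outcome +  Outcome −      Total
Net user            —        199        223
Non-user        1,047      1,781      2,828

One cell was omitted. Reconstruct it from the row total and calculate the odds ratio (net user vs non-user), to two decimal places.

The missing cell is in the exposed row: 223 − 199 = 24.
So a = 24, b = 199, c = 1047, d = 1781.
OR = (a·d)/(b·c) = (24 × 1781) / (199 × 1047) = 42744 / 208353 = 0.20515

0.21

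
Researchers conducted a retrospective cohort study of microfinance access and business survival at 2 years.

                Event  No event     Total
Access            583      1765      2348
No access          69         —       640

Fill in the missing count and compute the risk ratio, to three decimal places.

2.303

The missing cell is in the unexposed row: 640 − 69 = 571.
So a = 583, b = 1765, c = 69, d = 571.
RR = [a/(a+b)] / [c/(c+d)] = (583/2348) / (69/640) = 0.24830/0.10781 = 2.30304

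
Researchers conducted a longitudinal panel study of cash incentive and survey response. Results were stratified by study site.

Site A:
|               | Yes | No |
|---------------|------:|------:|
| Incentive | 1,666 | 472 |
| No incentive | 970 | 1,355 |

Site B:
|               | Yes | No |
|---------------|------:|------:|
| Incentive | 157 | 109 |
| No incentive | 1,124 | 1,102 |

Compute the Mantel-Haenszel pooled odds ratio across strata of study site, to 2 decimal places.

3.79

OR_MH = Σ(aᵢdᵢ/nᵢ) / Σ(bᵢcᵢ/nᵢ), where nᵢ is the stratum total.
Stratum 1 (Site A): n = 4463; a·d/n = 1666·1355/4463 = 505.8100; b·c/n = 472·970/4463 = 102.5857
Stratum 2 (Site B): n = 2492; a·d/n = 157·1102/2492 = 69.4278; b·c/n = 109·1124/2492 = 49.1637
OR_MH = (505.8100 + 69.4278) / (102.5857 + 49.1637) = 575.2378 / 151.7494 = 3.79071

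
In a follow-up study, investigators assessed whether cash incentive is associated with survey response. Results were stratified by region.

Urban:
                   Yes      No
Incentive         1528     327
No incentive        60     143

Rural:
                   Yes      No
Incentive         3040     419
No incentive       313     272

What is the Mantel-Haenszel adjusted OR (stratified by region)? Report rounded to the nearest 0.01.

7.40

OR_MH = Σ(aᵢdᵢ/nᵢ) / Σ(bᵢcᵢ/nᵢ), where nᵢ is the stratum total.
Stratum 1 (Urban): n = 2058; a·d/n = 1528·143/2058 = 106.1730; b·c/n = 327·60/2058 = 9.5335
Stratum 2 (Rural): n = 4044; a·d/n = 3040·272/4044 = 204.4708; b·c/n = 419·313/4044 = 32.4300
OR_MH = (106.1730 + 204.4708) / (9.5335 + 32.4300) = 310.6438 / 41.9635 = 7.40271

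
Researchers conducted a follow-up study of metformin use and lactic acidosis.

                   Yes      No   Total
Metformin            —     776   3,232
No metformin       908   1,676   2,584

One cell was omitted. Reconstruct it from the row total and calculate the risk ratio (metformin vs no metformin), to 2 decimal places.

2.16

The missing cell is in the exposed row: 3232 − 776 = 2456.
So a = 2456, b = 776, c = 908, d = 1676.
RR = [a/(a+b)] / [c/(c+d)] = (2456/3232) / (908/2584) = 0.75990/0.35139 = 2.16254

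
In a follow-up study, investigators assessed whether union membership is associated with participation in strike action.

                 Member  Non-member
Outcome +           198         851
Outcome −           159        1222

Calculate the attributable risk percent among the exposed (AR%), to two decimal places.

25.98

Reading the table with exposure as columns: a = 198 (Member, case), b = 159 (Member, non-case), c = 851 (Non-member, case), d = 1222.
Risk in exposed = 198/357 = 0.55462; risk in unexposed = 851/2073 = 0.41052.
RR = 0.55462/0.41052 = 1.35104
AR% = (RR − 1)/RR × 100 = (1.35104 − 1)/1.35104 × 100 = 25.9827%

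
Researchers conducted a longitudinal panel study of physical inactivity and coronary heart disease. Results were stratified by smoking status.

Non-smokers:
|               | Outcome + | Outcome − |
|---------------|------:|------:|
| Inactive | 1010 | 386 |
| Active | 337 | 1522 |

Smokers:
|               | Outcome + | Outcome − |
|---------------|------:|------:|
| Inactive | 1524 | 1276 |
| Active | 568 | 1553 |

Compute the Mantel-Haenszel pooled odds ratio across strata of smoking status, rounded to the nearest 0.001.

5.091

OR_MH = Σ(aᵢdᵢ/nᵢ) / Σ(bᵢcᵢ/nᵢ), where nᵢ is the stratum total.
Stratum 1 (Non-smokers): n = 3255; a·d/n = 1010·1522/3255 = 472.2642; b·c/n = 386·337/3255 = 39.9637
Stratum 2 (Smokers): n = 4921; a·d/n = 1524·1553/4921 = 480.9535; b·c/n = 1276·568/4921 = 147.2806
OR_MH = (472.2642 + 480.9535) / (39.9637 + 147.2806) = 953.2177 / 187.2444 = 5.09077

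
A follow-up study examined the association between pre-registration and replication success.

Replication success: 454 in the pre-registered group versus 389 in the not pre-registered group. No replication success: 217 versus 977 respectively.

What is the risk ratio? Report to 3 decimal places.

From the description: a = 454, b = 217, c = 389, d = 977.
Risk in exposed = 454/671 = 0.67660; risk in unexposed = 389/1366 = 0.28477.
RR = 0.67660 / 0.28477 = 2.37593
The risk among the exposed is 2.38 times that among the unexposed.

2.376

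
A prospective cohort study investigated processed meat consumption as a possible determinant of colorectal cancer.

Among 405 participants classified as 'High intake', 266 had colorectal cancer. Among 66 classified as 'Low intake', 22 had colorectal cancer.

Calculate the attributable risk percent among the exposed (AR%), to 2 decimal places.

From the description: a = 266, b = 139, c = 22, d = 44.
Risk in exposed = 266/405 = 0.65679; risk in unexposed = 22/66 = 0.33333.
RR = 0.65679/0.33333 = 1.97037
AR% = (RR − 1)/RR × 100 = (1.97037 − 1)/1.97037 × 100 = 49.2481%

49.25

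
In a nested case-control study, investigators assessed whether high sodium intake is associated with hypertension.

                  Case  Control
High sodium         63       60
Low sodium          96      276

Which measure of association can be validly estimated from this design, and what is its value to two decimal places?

3.02

Cells: a = 63, b = 60, c = 96, d = 276.
This is a nested case-control study: participants were sampled on outcome status, so risks in the source population cannot be estimated directly — relative risk is not valid here. The odds ratio is the appropriate measure.
OR = (a·d)/(b·c) = (63 × 276) / (60 × 96) = 17388 / 5760 = 3.01875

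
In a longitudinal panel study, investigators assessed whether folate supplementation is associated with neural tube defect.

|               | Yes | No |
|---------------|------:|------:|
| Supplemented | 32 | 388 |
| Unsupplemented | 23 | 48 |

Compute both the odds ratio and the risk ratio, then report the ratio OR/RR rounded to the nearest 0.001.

0.732

Cells: a = 32, b = 388, c = 23, d = 48.
OR = (32·48)/(388·23) = 1536/8924 = 0.17212
Risk in exposed = 32/420 = 0.07619; risk in unexposed = 23/71 = 0.32394; RR = 0.23520
OR/RR = 0.17212 / 0.23520 = 0.73181
The outcome is not rare, so the OR lies further from 1 than the RR.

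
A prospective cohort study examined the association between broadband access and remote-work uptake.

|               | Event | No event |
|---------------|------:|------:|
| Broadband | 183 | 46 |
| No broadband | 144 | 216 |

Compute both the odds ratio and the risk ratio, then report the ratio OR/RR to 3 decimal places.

Cells: a = 183, b = 46, c = 144, d = 216.
OR = (183·216)/(46·144) = 39528/6624 = 5.96739
Risk in exposed = 183/229 = 0.79913; risk in unexposed = 144/360 = 0.40000; RR = 1.99782
OR/RR = 5.96739 / 1.99782 = 2.98696
The outcome is not rare, so the OR lies further from 1 than the RR.

2.987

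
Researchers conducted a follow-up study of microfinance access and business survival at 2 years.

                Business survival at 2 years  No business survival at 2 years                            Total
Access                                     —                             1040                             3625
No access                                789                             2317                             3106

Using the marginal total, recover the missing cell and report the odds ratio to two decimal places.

The missing cell is in the exposed row: 3625 − 1040 = 2585.
So a = 2585, b = 1040, c = 789, d = 2317.
OR = (a·d)/(b·c) = (2585 × 2317) / (1040 × 789) = 5989445 / 820560 = 7.29922

7.30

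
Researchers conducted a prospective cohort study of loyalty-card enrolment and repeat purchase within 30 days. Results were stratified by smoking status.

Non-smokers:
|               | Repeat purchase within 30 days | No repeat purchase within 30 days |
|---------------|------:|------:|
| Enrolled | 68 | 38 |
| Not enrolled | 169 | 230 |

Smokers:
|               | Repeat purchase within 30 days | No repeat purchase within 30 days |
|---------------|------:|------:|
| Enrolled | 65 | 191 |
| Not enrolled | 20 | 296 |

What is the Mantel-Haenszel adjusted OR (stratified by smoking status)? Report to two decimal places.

3.33

OR_MH = Σ(aᵢdᵢ/nᵢ) / Σ(bᵢcᵢ/nᵢ), where nᵢ is the stratum total.
Stratum 1 (Non-smokers): n = 505; a·d/n = 68·230/505 = 30.9703; b·c/n = 38·169/505 = 12.7168
Stratum 2 (Smokers): n = 572; a·d/n = 65·296/572 = 33.6364; b·c/n = 191·20/572 = 6.6783
OR_MH = (30.9703 + 33.6364) / (12.7168 + 6.6783) = 64.6067 / 19.3952 = 3.33107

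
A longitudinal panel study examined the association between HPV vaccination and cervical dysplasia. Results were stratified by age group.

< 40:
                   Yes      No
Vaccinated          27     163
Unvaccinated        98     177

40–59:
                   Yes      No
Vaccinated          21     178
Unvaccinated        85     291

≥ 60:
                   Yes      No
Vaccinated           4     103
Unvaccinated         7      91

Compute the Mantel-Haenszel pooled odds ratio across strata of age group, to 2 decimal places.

0.35

OR_MH = Σ(aᵢdᵢ/nᵢ) / Σ(bᵢcᵢ/nᵢ), where nᵢ is the stratum total.
Stratum 1 (< 40): n = 465; a·d/n = 27·177/465 = 10.2774; b·c/n = 163·98/465 = 34.3527
Stratum 2 (40–59): n = 575; a·d/n = 21·291/575 = 10.6278; b·c/n = 178·85/575 = 26.3130
Stratum 3 (≥ 60): n = 205; a·d/n = 4·91/205 = 1.7756; b·c/n = 103·7/205 = 3.5171
OR_MH = (10.2774 + 10.6278 + 1.7756) / (34.3527 + 26.3130 + 3.5171) = 22.6809 / 64.1828 = 0.35338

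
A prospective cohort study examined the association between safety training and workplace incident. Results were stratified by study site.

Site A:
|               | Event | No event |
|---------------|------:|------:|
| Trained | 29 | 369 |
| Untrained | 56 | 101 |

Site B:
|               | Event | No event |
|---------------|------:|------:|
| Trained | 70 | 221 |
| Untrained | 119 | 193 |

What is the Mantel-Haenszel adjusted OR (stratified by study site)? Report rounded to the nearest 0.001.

OR_MH = Σ(aᵢdᵢ/nᵢ) / Σ(bᵢcᵢ/nᵢ), where nᵢ is the stratum total.
Stratum 1 (Site A): n = 555; a·d/n = 29·101/555 = 5.2775; b·c/n = 369·56/555 = 37.2324
Stratum 2 (Site B): n = 603; a·d/n = 70·193/603 = 22.4046; b·c/n = 221·119/603 = 43.6136
OR_MH = (5.2775 + 22.4046) / (37.2324 + 43.6136) = 27.6821 / 80.8460 = 0.34241

0.342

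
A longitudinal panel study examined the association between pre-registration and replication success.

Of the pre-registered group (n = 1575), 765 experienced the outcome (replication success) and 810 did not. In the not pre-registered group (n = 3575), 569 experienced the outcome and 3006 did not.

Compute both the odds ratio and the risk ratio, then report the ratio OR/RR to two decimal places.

From the description: a = 765, b = 810, c = 569, d = 3006.
OR = (765·3006)/(810·569) = 2299590/460890 = 4.98946
Risk in exposed = 765/1575 = 0.48571; risk in unexposed = 569/3575 = 0.15916; RR = 3.05172
OR/RR = 4.98946 / 3.05172 = 1.63497
The outcome is not rare, so the OR lies further from 1 than the RR.

1.63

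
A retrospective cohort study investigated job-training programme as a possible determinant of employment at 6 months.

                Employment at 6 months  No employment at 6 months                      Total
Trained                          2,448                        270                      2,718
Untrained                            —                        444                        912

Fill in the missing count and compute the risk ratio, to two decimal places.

1.76

The missing cell is in the unexposed row: 912 − 444 = 468.
So a = 2448, b = 270, c = 468, d = 444.
RR = [a/(a+b)] / [c/(c+d)] = (2448/2718) / (468/912) = 0.90066/0.51316 = 1.75514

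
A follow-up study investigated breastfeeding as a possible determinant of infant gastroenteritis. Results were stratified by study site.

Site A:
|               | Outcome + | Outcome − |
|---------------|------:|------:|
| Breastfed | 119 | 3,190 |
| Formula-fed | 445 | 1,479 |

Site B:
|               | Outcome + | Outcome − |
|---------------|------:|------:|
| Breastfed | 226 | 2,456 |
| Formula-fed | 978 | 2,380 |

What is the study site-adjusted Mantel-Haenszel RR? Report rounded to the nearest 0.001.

0.237

RR_MH = Σ(aᵢ·n₀ᵢ/nᵢ) / Σ(cᵢ·n₁ᵢ/nᵢ), with n₁ᵢ = aᵢ+bᵢ (exposed), n₀ᵢ = cᵢ+dᵢ (unexposed), nᵢ = n₁ᵢ+n₀ᵢ.
Stratum 1 (Site A): n₁ = 3309, n₀ = 1924, n = 5233; a·n₀/n = 119·1924/5233 = 43.7523; c·n₁/n = 445·3309/5233 = 281.3883
Stratum 2 (Site B): n₁ = 2682, n₀ = 3358, n = 6040; a·n₀/n = 226·3358/6040 = 125.6470; c·n₁/n = 978·2682/6040 = 434.2709
RR_MH = (43.7523 + 125.6470) / (281.3883 + 434.2709) = 169.3994 / 715.6592 = 0.23670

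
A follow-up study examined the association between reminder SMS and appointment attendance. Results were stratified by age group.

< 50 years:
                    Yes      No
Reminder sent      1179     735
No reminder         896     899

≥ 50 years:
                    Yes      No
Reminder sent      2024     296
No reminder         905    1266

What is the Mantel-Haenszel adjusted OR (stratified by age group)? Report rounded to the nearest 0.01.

OR_MH = Σ(aᵢdᵢ/nᵢ) / Σ(bᵢcᵢ/nᵢ), where nᵢ is the stratum total.
Stratum 1 (< 50 years): n = 3709; a·d/n = 1179·899/3709 = 285.7700; b·c/n = 735·896/3709 = 177.5573
Stratum 2 (≥ 50 years): n = 4491; a·d/n = 2024·1266/4491 = 570.5598; b·c/n = 296·905/4491 = 59.6482
OR_MH = (285.7700 + 570.5598) / (177.5573 + 59.6482) = 856.3298 / 237.2055 = 3.61008

3.61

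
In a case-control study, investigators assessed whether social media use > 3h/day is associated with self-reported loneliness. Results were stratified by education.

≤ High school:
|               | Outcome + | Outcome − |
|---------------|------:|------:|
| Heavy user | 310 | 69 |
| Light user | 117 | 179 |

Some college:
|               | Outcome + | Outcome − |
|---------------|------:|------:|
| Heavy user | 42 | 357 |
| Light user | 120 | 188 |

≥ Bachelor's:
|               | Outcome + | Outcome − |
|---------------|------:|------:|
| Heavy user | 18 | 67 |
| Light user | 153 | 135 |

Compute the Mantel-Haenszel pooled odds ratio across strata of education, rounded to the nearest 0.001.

OR_MH = Σ(aᵢdᵢ/nᵢ) / Σ(bᵢcᵢ/nᵢ), where nᵢ is the stratum total.
Stratum 1 (≤ High school): n = 675; a·d/n = 310·179/675 = 82.2074; b·c/n = 69·117/675 = 11.9600
Stratum 2 (Some college): n = 707; a·d/n = 42·188/707 = 11.1683; b·c/n = 357·120/707 = 60.5941
Stratum 3 (≥ Bachelor's): n = 373; a·d/n = 18·135/373 = 6.5147; b·c/n = 67·153/373 = 27.4826
OR_MH = (82.2074 + 11.1683 + 6.5147) / (11.9600 + 60.5941 + 27.4826) = 99.8905 / 100.0366 = 0.99854

0.999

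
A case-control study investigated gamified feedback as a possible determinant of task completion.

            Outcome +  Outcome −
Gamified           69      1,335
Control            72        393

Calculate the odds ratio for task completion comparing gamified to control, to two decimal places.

Cells: a = 69, b = 1335, c = 72, d = 393.
OR = (a·d)/(b·c) = (69 × 393) / (1335 × 72) = 27117 / 96120 = 0.28212
Exposure is associated with lower odds of task completion (OR = 0.28 < 1).

0.28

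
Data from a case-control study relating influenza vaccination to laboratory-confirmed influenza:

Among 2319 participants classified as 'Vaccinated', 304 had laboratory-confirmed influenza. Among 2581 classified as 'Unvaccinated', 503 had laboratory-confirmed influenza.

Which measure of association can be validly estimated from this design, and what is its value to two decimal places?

0.62

From the description: a = 304, b = 2015, c = 503, d = 2078.
This is a case-control study: participants were sampled on outcome status, so risks in the source population cannot be estimated directly — relative risk is not valid here. The odds ratio is the appropriate measure.
OR = (a·d)/(b·c) = (304 × 2078) / (2015 × 503) = 631712 / 1013545 = 0.62327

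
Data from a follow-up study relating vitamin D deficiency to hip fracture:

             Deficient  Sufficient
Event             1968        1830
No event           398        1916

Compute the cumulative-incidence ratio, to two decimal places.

Reading the table with exposure as columns: a = 1968 (Deficient, case), b = 398 (Deficient, non-case), c = 1830 (Sufficient, case), d = 1916.
Risk in exposed = 1968/2366 = 0.83178; risk in unexposed = 1830/3746 = 0.48852.
RR = 0.83178 / 0.48852 = 1.70266
The risk among the exposed is 1.70 times that among the unexposed.

1.70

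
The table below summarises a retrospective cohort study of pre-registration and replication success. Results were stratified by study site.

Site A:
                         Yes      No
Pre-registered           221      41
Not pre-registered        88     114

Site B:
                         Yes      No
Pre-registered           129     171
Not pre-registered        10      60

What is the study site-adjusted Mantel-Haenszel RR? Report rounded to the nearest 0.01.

2.09

RR_MH = Σ(aᵢ·n₀ᵢ/nᵢ) / Σ(cᵢ·n₁ᵢ/nᵢ), with n₁ᵢ = aᵢ+bᵢ (exposed), n₀ᵢ = cᵢ+dᵢ (unexposed), nᵢ = n₁ᵢ+n₀ᵢ.
Stratum 1 (Site A): n₁ = 262, n₀ = 202, n = 464; a·n₀/n = 221·202/464 = 96.2112; c·n₁/n = 88·262/464 = 49.6897
Stratum 2 (Site B): n₁ = 300, n₀ = 70, n = 370; a·n₀/n = 129·70/370 = 24.4054; c·n₁/n = 10·300/370 = 8.1081
RR_MH = (96.2112 + 24.4054) / (49.6897 + 8.1081) = 120.6166 / 57.7978 = 2.08687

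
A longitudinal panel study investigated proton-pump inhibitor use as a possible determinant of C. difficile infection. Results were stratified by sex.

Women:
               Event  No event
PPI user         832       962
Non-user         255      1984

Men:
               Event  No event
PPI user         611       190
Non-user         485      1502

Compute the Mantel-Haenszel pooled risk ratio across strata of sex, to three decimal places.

3.550

RR_MH = Σ(aᵢ·n₀ᵢ/nᵢ) / Σ(cᵢ·n₁ᵢ/nᵢ), with n₁ᵢ = aᵢ+bᵢ (exposed), n₀ᵢ = cᵢ+dᵢ (unexposed), nᵢ = n₁ᵢ+n₀ᵢ.
Stratum 1 (Women): n₁ = 1794, n₀ = 2239, n = 4033; a·n₀/n = 832·2239/4033 = 461.9013; c·n₁/n = 255·1794/4033 = 113.4317
Stratum 2 (Men): n₁ = 801, n₀ = 1987, n = 2788; a·n₀/n = 611·1987/2788 = 435.4580; c·n₁/n = 485·801/2788 = 139.3418
RR_MH = (461.9013 + 435.4580) / (113.4317 + 139.3418) = 897.3593 / 252.7735 = 3.55005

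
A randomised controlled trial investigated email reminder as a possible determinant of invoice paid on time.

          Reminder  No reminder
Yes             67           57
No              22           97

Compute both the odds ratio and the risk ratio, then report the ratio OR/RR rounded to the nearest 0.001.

2.548

Reading the table with exposure as columns: a = 67 (Reminder, case), b = 22 (Reminder, non-case), c = 57 (No reminder, case), d = 97.
OR = (67·97)/(22·57) = 6499/1254 = 5.18262
Risk in exposed = 67/89 = 0.75281; risk in unexposed = 57/154 = 0.37013; RR = 2.03390
OR/RR = 5.18262 / 2.03390 = 2.54811
The outcome is not rare, so the OR lies further from 1 than the RR.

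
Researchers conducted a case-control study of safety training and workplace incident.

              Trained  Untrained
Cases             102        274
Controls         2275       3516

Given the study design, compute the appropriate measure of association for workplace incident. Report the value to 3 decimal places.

Reading the table with exposure as columns: a = 102 (Trained, case), b = 2275 (Trained, non-case), c = 274 (Untrained, case), d = 3516.
This is a case-control study: participants were sampled on outcome status, so risks in the source population cannot be estimated directly — relative risk is not valid here. The odds ratio is the appropriate measure.
OR = (a·d)/(b·c) = (102 × 3516) / (2275 × 274) = 358632 / 623350 = 0.57533

0.575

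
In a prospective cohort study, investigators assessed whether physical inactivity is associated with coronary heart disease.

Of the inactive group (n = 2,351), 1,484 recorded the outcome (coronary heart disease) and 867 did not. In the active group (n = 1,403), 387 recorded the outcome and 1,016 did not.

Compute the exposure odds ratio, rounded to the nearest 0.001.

4.494

From the description: a = 1484, b = 867, c = 387, d = 1016.
OR = (a·d)/(b·c) = (1484 × 1016) / (867 × 387) = 1507744 / 335529 = 4.49363
The odds of coronary heart disease are about 4.49 times as high in the inactive group.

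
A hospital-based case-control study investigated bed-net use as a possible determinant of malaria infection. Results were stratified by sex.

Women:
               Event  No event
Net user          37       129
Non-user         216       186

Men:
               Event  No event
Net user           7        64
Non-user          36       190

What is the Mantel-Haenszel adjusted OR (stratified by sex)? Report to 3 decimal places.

OR_MH = Σ(aᵢdᵢ/nᵢ) / Σ(bᵢcᵢ/nᵢ), where nᵢ is the stratum total.
Stratum 1 (Women): n = 568; a·d/n = 37·186/568 = 12.1162; b·c/n = 129·216/568 = 49.0563
Stratum 2 (Men): n = 297; a·d/n = 7·190/297 = 4.4781; b·c/n = 64·36/297 = 7.7576
OR_MH = (12.1162 + 4.4781) / (49.0563 + 7.7576) = 16.5943 / 56.8139 = 0.29208

0.292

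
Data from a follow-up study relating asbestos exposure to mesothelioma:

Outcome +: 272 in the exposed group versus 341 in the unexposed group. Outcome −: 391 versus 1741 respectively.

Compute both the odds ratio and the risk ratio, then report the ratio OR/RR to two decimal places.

1.42

From the description: a = 272, b = 391, c = 341, d = 1741.
OR = (272·1741)/(391·341) = 473552/133331 = 3.55170
Risk in exposed = 272/663 = 0.41026; risk in unexposed = 341/2082 = 0.16378; RR = 2.50485
OR/RR = 3.55170 / 2.50485 = 1.41793
The outcome is not rare, so the OR lies further from 1 than the RR.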